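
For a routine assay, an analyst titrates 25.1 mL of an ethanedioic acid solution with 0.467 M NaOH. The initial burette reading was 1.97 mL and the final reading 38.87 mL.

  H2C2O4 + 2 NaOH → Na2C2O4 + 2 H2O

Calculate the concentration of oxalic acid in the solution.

n(NaOH) = 0.0369 L × 0.467 mol/L = 0.0172 mol
From the 1:2 mole ratio, n(H2C2O4) = 1/2 × 0.0172 = 8.62 × 10^-3 mol
[H2C2O4] = 8.62 × 10^-3 mol / 0.0251 L = 0.343 mol/L

0.343 M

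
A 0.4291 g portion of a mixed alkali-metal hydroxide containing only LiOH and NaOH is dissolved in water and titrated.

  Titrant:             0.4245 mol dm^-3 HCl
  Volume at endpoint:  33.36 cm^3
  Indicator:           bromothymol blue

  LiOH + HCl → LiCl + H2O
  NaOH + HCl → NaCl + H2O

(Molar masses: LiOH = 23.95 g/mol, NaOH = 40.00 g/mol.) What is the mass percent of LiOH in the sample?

47.76 %

n(HCl) = 0.03336 × 0.4245 = 0.01416 mol
Let x = n(LiOH), y = n(NaOH).
Titrant: 1x + 1y = 0.01416;  mass: 23.95x + 40.00y = 0.4291
Solving, x = 8.558 × 10^-3 mol, y = 5.604 × 10^-3 mol
mass of LiOH = 8.558 × 10^-3 × 23.95 = 0.2050 g
% LiOH = 0.2050 / 0.4291 × 100 = 47.76 %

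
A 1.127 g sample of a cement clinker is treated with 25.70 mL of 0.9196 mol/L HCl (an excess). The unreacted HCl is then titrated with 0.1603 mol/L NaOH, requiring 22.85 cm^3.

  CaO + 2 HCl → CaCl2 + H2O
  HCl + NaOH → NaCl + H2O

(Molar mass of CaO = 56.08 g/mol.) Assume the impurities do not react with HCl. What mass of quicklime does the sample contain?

0.5600 g

n(HCl) added = 0.02570 × 0.9196 = 0.02363 mol
n(NaOH) used in back-titration = 0.02285 × 0.1603 = 3.663 × 10^-3 mol
n(HCl) left over = 3.663 × 10^-3 mol (1:1 ratio)
n(HCl) consumed by analyte = 0.02363 − 3.663 × 10^-3 = 0.01997 mol
From the 1:2 ratio, n(CaO) = 1/2 × 0.01997 = 9.985 × 10^-3 mol
mass of CaO = 9.985 × 10^-3 × 56.08 = 0.5600 g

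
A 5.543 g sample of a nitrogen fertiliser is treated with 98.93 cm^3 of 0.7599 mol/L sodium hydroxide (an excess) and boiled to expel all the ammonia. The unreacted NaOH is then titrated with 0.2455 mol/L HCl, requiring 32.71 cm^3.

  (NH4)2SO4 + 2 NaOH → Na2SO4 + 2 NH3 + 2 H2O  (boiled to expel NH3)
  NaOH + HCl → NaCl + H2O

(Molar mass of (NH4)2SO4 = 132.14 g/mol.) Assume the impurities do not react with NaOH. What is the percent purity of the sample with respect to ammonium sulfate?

80.04 %

n(NaOH) added = 0.09893 × 0.7599 = 0.07518 mol
n(HCl) used in back-titration = 0.03271 × 0.2455 = 8.030 × 10^-3 mol
n(NaOH) left over = 8.030 × 10^-3 mol (1:1 ratio)
n(NaOH) consumed by analyte = 0.07518 − 8.030 × 10^-3 = 0.06715 mol
From the 1:2 ratio, n((NH4)2SO4) = 1/2 × 0.06715 = 0.03357 mol
mass of (NH4)2SO4 = 0.03357 × 132.14 = 4.436 g
% (NH4)2SO4 = 4.436 / 5.543 × 100 = 80.04 %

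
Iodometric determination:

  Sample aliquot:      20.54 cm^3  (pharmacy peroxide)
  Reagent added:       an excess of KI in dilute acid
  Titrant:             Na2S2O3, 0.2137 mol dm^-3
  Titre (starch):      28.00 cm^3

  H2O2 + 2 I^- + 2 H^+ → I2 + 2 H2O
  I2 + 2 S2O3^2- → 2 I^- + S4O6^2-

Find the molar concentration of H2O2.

0.1457 mol/L

n(S2O3^2-) = 0.02800 × 0.2137 = 5.984 × 10^-3 mol
n(I2) = n(S2O3^2-)/2 = 2.992 × 10^-3 mol
n(H2O2) in the aliquot = 2.992 × 10^-3 mol (1:1 ratio)
[H2O2] = 2.992 × 10^-3 / 0.02054 = 0.1457 mol/L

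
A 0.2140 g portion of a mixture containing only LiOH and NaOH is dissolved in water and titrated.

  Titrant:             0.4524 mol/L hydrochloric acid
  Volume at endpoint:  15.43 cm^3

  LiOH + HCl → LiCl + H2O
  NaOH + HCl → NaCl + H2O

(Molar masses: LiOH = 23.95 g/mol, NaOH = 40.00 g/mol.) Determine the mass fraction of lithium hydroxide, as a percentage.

45.48 %

n(HCl) = 0.01543 × 0.4524 = 6.981 × 10^-3 mol
Let x = n(LiOH), y = n(NaOH).
Titrant: 1x + 1y = 6.981 × 10^-3;  mass: 23.95x + 40.00y = 0.2140
Solving, x = 4.064 × 10^-3 mol, y = 2.917 × 10^-3 mol
mass of LiOH = 4.064 × 10^-3 × 23.95 = 0.09732 g
% LiOH = 0.09732 / 0.2140 × 100 = 45.48 %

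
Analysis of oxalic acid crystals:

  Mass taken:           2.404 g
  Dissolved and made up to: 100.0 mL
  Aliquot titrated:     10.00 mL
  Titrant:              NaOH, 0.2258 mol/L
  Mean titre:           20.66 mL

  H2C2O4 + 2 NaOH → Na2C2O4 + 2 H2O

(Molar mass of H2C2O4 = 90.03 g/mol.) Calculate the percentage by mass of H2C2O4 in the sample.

87.35 %

n(NaOH) per titration = 0.02066 × 0.2258 = 4.665 × 10^-3 mol
From the 1:2 ratio, n(H2C2O4) in each aliquot = 1/2 × 4.665 × 10^-3 = 2.333 × 10^-3 mol
n(H2C2O4) in the whole flask = 2.333 × 10^-3 × 100.0/10.00 = 0.02333 mol
mass of H2C2O4 = 0.02333 × 90.03 = 2.100 g
% H2C2O4 = 2.100 / 2.404 × 100 = 87.35 %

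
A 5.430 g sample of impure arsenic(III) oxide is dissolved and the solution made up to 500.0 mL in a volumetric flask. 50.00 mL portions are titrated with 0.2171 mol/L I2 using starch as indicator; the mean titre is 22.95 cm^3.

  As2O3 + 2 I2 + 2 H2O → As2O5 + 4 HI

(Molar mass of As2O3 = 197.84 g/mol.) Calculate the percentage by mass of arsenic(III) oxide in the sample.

n(I2) per titration = 0.02295 × 0.2171 = 4.982 × 10^-3 mol
From the 1:2 ratio, n(As2O3) in each aliquot = 1/2 × 4.982 × 10^-3 = 2.491 × 10^-3 mol
n(As2O3) in the whole flask = 2.491 × 10^-3 × 500.0/50.00 = 0.02491 mol
mass of As2O3 = 0.02491 × 197.84 = 4.929 g
% As2O3 = 4.929 / 5.430 × 100 = 90.77 %

90.77 %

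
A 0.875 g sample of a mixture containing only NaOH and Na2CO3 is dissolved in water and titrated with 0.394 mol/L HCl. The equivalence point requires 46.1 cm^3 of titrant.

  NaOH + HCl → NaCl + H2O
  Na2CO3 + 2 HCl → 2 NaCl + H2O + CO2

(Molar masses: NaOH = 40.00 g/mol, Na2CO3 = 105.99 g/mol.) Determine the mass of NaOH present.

0.270 g

n(HCl) = 0.0461 × 0.394 = 0.0182 mol
Let x = n(NaOH), y = n(Na2CO3).
Titrant: 1x + 2y = 0.0182;  mass: 40.00x + 105.99y = 0.875
Solving, x = 6.74 × 10^-3 mol, y = 5.71 × 10^-3 mol
mass of NaOH = 6.74 × 10^-3 × 40.00 = 0.270 g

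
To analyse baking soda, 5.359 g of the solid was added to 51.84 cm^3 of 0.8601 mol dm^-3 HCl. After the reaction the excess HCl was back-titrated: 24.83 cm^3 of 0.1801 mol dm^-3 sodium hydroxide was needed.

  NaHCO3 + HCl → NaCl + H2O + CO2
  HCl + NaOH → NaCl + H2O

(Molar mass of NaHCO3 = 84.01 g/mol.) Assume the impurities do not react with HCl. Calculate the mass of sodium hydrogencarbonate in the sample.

3.370 g

n(HCl) added = 0.05184 × 0.8601 = 0.04459 mol
n(NaOH) used in back-titration = 0.02483 × 0.1801 = 4.472 × 10^-3 mol
n(HCl) left over = 4.472 × 10^-3 mol (1:1 ratio)
n(HCl) consumed by analyte = 0.04459 − 4.472 × 10^-3 = 0.04012 mol
n(NaHCO3) = 0.04012 mol (1:1 ratio)
mass of NaHCO3 = 0.04012 × 84.01 = 3.370 g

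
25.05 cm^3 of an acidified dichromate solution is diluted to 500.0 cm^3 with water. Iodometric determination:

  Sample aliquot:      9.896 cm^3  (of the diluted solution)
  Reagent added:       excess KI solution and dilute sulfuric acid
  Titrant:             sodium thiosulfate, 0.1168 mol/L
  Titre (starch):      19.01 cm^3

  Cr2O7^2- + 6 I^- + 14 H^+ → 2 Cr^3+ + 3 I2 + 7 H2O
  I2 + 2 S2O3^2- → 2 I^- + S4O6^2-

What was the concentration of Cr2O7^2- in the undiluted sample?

n(S2O3^2-) = 0.01901 × 0.1168 = 2.220 × 10^-3 mol
n(I2) = n(S2O3^2-)/2 = 1.110 × 10^-3 mol
From the 1:3 ratio, n(Cr2O7^2-) in the aliquot = 1/3 × 1.110 × 10^-3 = 3.701 × 10^-4 mol
[Cr2O7^2-]_dilute = 3.701 × 10^-4 / 0.009896 = 0.03740 mol/L
[Cr2O7^2-]_original = 0.03740 × 500.0/25.05 = 0.7464 mol/L

0.7464 mol/L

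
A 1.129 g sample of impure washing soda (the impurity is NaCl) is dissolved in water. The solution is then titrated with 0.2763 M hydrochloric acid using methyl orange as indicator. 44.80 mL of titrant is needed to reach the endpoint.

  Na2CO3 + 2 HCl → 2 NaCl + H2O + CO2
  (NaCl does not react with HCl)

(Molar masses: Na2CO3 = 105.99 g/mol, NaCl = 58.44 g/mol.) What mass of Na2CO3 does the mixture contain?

n(HCl) = 0.04480 × 0.2763 = 0.01238 mol
Let x = n(Na2CO3), y = n(NaCl).
Titrant: 2x = 0.01238;  mass: 105.99x + 58.44y = 1.129
Solving, x = 6.189 × 10^-3 mol, y = 8.094 × 10^-3 mol
mass of Na2CO3 = 6.189 × 10^-3 × 105.99 = 0.6560 g

0.6560 g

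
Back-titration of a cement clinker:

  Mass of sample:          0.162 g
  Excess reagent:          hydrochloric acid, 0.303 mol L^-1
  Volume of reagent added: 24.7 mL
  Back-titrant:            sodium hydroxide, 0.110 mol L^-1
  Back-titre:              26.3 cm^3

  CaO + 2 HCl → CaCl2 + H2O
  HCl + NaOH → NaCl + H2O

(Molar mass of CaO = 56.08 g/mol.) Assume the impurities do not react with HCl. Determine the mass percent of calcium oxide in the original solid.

79.5 %

n(HCl) added = 0.0247 × 0.303 = 7.48 × 10^-3 mol
n(NaOH) used in back-titration = 0.0263 × 0.110 = 2.89 × 10^-3 mol
n(HCl) left over = 2.89 × 10^-3 mol (1:1 ratio)
n(HCl) consumed by analyte = 7.48 × 10^-3 − 2.89 × 10^-3 = 4.59 × 10^-3 mol
From the 1:2 ratio, n(CaO) = 1/2 × 4.59 × 10^-3 = 2.30 × 10^-3 mol
mass of CaO = 2.30 × 10^-3 × 56.08 = 0.129 g
% CaO = 0.129 / 0.162 × 100 = 79.5 %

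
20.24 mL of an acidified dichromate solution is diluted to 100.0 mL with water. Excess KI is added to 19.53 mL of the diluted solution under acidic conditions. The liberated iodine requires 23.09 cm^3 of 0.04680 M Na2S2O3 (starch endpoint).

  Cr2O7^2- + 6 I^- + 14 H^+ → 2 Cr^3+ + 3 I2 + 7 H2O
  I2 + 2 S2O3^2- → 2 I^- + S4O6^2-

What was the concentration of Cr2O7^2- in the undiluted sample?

n(S2O3^2-) = 0.02309 × 0.04680 = 1.081 × 10^-3 mol
n(I2) = n(S2O3^2-)/2 = 5.403 × 10^-4 mol
From the 1:3 ratio, n(Cr2O7^2-) in the aliquot = 1/3 × 5.403 × 10^-4 = 1.801 × 10^-4 mol
[Cr2O7^2-]_dilute = 1.801 × 10^-4 / 0.01953 = 0.009222 mol/L
[Cr2O7^2-]_original = 0.009222 × 100.0/20.24 = 0.04556 mol/L

0.04556 M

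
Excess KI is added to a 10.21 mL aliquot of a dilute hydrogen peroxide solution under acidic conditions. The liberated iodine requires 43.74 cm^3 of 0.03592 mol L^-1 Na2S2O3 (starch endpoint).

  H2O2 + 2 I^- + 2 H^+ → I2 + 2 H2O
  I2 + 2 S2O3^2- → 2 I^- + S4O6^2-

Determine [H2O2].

0.07694 mol/L

n(S2O3^2-) = 0.04374 × 0.03592 = 1.571 × 10^-3 mol
n(I2) = n(S2O3^2-)/2 = 7.856 × 10^-4 mol
n(H2O2) in the aliquot = 7.856 × 10^-4 mol (1:1 ratio)
[H2O2] = 7.856 × 10^-4 / 0.01021 = 0.07694 mol/L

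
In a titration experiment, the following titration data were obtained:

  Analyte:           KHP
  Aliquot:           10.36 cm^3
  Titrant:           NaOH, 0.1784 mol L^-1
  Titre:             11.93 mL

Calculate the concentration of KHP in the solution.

KHC8H4O4 + NaOH → KNaC8H4O4 + H2O
n(NaOH) = 0.01193 L × 0.1784 mol/L = 2.128 × 10^-3 mol
n(KHC8H4O4) = 2.128 × 10^-3 mol (1:1 mole ratio)
[KHC8H4O4] = 2.128 × 10^-3 mol / 0.01036 L = 0.2054 mol/L

0.2054 mol/L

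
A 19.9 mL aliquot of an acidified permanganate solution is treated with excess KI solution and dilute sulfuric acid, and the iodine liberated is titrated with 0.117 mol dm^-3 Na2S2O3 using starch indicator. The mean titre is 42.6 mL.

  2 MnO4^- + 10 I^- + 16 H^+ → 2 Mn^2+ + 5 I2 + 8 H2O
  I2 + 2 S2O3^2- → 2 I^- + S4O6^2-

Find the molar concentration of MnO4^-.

n(S2O3^2-) = 0.0426 × 0.117 = 4.98 × 10^-3 mol
n(I2) = n(S2O3^2-)/2 = 2.49 × 10^-3 mol
From the 2:5 ratio, n(MnO4^-) in the aliquot = 2/5 × 2.49 × 10^-3 = 9.97 × 10^-4 mol
[MnO4^-] = 9.97 × 10^-4 / 0.0199 = 0.0501 mol/L

0.0501 mol/L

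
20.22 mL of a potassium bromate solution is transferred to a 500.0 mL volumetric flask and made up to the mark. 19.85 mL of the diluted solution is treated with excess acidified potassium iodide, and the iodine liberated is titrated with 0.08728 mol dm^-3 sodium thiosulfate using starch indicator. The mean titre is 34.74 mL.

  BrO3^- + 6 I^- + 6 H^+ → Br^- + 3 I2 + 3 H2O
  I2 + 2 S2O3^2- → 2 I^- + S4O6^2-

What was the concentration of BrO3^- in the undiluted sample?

0.6295 mol/L

n(S2O3^2-) = 0.03474 × 0.08728 = 3.032 × 10^-3 mol
n(I2) = n(S2O3^2-)/2 = 1.516 × 10^-3 mol
From the 1:3 ratio, n(BrO3^-) in the aliquot = 1/3 × 1.516 × 10^-3 = 5.054 × 10^-4 mol
[BrO3^-]_dilute = 5.054 × 10^-4 / 0.01985 = 0.02546 mol/L
[BrO3^-]_original = 0.02546 × 500.0/20.22 = 0.6295 mol/L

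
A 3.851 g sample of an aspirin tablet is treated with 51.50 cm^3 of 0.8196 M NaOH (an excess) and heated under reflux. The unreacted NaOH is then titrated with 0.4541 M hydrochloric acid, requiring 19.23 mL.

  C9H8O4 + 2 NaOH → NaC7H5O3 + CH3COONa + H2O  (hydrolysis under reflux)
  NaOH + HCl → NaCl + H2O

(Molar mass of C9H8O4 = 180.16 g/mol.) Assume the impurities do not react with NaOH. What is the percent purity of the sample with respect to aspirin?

78.31 %

n(NaOH) added = 0.05150 × 0.8196 = 0.04221 mol
n(HCl) used in back-titration = 0.01923 × 0.4541 = 8.732 × 10^-3 mol
n(NaOH) left over = 8.732 × 10^-3 mol (1:1 ratio)
n(NaOH) consumed by analyte = 0.04221 − 8.732 × 10^-3 = 0.03348 mol
From the 1:2 ratio, n(C9H8O4) = 1/2 × 0.03348 = 0.01674 mol
mass of C9H8O4 = 0.01674 × 180.16 = 3.016 g
% C9H8O4 = 3.016 / 3.851 × 100 = 78.31 %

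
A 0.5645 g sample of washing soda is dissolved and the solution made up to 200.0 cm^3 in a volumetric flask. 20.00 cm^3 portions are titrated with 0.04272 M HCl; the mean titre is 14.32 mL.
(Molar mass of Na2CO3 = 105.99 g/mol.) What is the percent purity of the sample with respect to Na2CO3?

57.43 %

Na2CO3 + 2 HCl → 2 NaCl + H2O + CO2
n(HCl) per titration = 0.01432 × 0.04272 = 6.118 × 10^-4 mol
From the 1:2 ratio, n(Na2CO3) in each aliquot = 1/2 × 6.118 × 10^-4 = 3.059 × 10^-4 mol
n(Na2CO3) in the whole flask = 3.059 × 10^-4 × 200.0/20.00 = 3.059 × 10^-3 mol
mass of Na2CO3 = 3.059 × 10^-3 × 105.99 = 0.3242 g
% Na2CO3 = 0.3242 / 0.5645 × 100 = 57.43 %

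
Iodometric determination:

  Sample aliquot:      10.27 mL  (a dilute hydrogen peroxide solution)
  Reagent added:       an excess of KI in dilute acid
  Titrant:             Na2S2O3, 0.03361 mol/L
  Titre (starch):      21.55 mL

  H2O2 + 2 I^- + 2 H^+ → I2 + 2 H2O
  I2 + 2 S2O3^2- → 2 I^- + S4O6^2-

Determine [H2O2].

0.03526 mol/L

n(S2O3^2-) = 0.02155 × 0.03361 = 7.243 × 10^-4 mol
n(I2) = n(S2O3^2-)/2 = 3.621 × 10^-4 mol
n(H2O2) in the aliquot = 3.621 × 10^-4 mol (1:1 ratio)
[H2O2] = 3.621 × 10^-4 / 0.01027 = 0.03526 mol/L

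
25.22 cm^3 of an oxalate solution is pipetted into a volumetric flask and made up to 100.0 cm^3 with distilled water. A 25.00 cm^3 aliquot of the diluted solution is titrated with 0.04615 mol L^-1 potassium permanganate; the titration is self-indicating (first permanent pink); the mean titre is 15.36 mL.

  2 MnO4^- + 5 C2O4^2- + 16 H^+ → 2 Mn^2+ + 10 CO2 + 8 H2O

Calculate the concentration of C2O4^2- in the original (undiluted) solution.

0.2811 mol/L

n(KMnO4) = 0.01536 × 0.04615 = 7.089 × 10^-4 mol
From the 5:2 ratio, n(C2O4^2-) in the aliquot = 5/2 × 7.089 × 10^-4 = 1.772 × 10^-3 mol
[C2O4^2-]_dilute = 1.772 × 10^-3 / 0.02500 = 0.07089 mol/L
Dilution factor = 100.0 / 25.22 = 3.965
[C2O4^2-]_stock = 0.07089 × 3.965 = 0.2811 mol/L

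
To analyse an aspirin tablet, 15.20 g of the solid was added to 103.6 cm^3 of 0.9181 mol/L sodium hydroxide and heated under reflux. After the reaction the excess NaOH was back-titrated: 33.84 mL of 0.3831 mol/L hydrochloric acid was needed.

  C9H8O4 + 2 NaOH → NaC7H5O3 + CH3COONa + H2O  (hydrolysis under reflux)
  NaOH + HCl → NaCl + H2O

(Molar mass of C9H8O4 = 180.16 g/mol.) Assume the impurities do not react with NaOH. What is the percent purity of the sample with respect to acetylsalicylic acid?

n(NaOH) added = 0.1036 × 0.9181 = 0.09512 mol
n(HCl) used in back-titration = 0.03384 × 0.3831 = 0.01296 mol
n(NaOH) left over = 0.01296 mol (1:1 ratio)
n(NaOH) consumed by analyte = 0.09512 − 0.01296 = 0.08215 mol
From the 1:2 ratio, n(C9H8O4) = 1/2 × 0.08215 = 0.04108 mol
mass of C9H8O4 = 0.04108 × 180.16 = 7.400 g
% C9H8O4 = 7.400 / 15.20 × 100 = 48.69 %

48.69 %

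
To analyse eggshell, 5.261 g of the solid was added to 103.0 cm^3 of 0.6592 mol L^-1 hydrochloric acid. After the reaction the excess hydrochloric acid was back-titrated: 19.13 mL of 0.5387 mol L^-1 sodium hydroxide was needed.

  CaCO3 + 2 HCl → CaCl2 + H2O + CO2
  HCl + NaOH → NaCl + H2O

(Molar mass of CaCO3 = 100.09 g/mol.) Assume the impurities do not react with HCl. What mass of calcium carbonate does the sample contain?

2.882 g

n(HCl) added = 0.1030 × 0.6592 = 0.06790 mol
n(NaOH) used in back-titration = 0.01913 × 0.5387 = 0.01031 mol
n(HCl) left over = 0.01031 mol (1:1 ratio)
n(HCl) consumed by analyte = 0.06790 − 0.01031 = 0.05759 mol
From the 1:2 ratio, n(CaCO3) = 1/2 × 0.05759 = 0.02880 mol
mass of CaCO3 = 0.02880 × 100.09 = 2.882 g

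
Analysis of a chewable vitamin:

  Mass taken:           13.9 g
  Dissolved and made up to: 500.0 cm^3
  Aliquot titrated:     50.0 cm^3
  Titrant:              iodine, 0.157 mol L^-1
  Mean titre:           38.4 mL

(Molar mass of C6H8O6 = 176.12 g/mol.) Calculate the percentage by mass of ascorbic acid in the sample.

C6H8O6 + I2 → C6H6O6 + 2 HI
n(I2) per titration = 0.0384 × 0.157 = 6.03 × 10^-3 mol
n(C6H8O6) in each aliquot = 6.03 × 10^-3 mol (1:1 ratio)
n(C6H8O6) in the whole flask = 6.03 × 10^-3 × 500.0/50.0 = 0.0603 mol
mass of C6H8O6 = 0.0603 × 176.12 = 10.6 g
% C6H8O6 = 10.6 / 13.9 × 100 = 76.4 %

76.4 %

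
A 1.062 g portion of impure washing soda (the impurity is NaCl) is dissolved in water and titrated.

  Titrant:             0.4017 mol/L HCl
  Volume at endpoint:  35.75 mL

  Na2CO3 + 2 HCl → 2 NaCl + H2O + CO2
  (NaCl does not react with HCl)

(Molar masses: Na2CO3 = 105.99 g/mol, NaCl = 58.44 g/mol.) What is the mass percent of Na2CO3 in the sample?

71.66 %

n(HCl) = 0.03575 × 0.4017 = 0.01436 mol
Let x = n(Na2CO3), y = n(NaCl).
Titrant: 2x = 0.01436;  mass: 105.99x + 58.44y = 1.062
Solving, x = 7.180 × 10^-3 mol, y = 5.150 × 10^-3 mol
mass of Na2CO3 = 7.180 × 10^-3 × 105.99 = 0.7610 g
% Na2CO3 = 0.7610 / 1.062 × 100 = 71.66 %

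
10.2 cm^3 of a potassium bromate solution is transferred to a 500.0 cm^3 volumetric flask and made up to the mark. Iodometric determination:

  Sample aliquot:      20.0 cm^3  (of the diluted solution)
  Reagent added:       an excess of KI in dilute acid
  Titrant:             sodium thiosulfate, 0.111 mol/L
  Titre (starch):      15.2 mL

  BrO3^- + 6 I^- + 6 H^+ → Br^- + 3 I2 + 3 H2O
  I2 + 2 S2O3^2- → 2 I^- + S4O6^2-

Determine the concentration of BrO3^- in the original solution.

0.689 mol/L

n(S2O3^2-) = 0.0152 × 0.111 = 1.69 × 10^-3 mol
n(I2) = n(S2O3^2-)/2 = 8.44 × 10^-4 mol
From the 1:3 ratio, n(BrO3^-) in the aliquot = 1/3 × 8.44 × 10^-4 = 2.81 × 10^-4 mol
[BrO3^-]_dilute = 2.81 × 10^-4 / 0.0200 = 0.0141 mol/L
[BrO3^-]_original = 0.0141 × 500.0/10.2 = 0.689 mol/L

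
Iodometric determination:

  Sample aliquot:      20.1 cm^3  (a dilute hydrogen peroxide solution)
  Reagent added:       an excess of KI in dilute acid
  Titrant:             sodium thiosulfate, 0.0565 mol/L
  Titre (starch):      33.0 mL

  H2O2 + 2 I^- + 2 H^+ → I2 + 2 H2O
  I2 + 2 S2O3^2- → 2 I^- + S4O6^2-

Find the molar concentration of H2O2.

0.0464 mol/L

n(S2O3^2-) = 0.0330 × 0.0565 = 1.86 × 10^-3 mol
n(I2) = n(S2O3^2-)/2 = 9.32 × 10^-4 mol
n(H2O2) in the aliquot = 9.32 × 10^-4 mol (1:1 ratio)
[H2O2] = 9.32 × 10^-4 / 0.0201 = 0.0464 mol/L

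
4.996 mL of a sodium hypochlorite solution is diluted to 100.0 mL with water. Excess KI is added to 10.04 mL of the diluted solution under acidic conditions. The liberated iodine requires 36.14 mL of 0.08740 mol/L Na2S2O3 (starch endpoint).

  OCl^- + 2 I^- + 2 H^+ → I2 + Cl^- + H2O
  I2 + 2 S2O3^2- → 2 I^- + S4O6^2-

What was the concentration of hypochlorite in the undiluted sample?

n(S2O3^2-) = 0.03614 × 0.08740 = 3.159 × 10^-3 mol
n(I2) = n(S2O3^2-)/2 = 1.579 × 10^-3 mol
n(OCl^-) in the aliquot = 1.579 × 10^-3 mol (1:1 ratio)
[OCl^-]_dilute = 1.579 × 10^-3 / 0.01004 = 0.1573 mol/L
[OCl^-]_original = 0.1573 × 100.0/4.996 = 3.149 mol/L

3.149 mol/L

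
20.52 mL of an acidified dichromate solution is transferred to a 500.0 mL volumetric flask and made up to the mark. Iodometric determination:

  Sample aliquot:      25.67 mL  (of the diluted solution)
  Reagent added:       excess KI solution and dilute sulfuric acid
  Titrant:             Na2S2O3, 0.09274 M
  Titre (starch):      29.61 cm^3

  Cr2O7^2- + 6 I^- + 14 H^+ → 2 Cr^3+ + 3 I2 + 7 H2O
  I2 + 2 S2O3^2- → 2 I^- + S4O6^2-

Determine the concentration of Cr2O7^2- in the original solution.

n(S2O3^2-) = 0.02961 × 0.09274 = 2.746 × 10^-3 mol
n(I2) = n(S2O3^2-)/2 = 1.373 × 10^-3 mol
From the 1:3 ratio, n(Cr2O7^2-) in the aliquot = 1/3 × 1.373 × 10^-3 = 4.577 × 10^-4 mol
[Cr2O7^2-]_dilute = 4.577 × 10^-4 / 0.02567 = 0.01783 mol/L
[Cr2O7^2-]_original = 0.01783 × 500.0/20.52 = 0.4344 mol/L

0.4344 M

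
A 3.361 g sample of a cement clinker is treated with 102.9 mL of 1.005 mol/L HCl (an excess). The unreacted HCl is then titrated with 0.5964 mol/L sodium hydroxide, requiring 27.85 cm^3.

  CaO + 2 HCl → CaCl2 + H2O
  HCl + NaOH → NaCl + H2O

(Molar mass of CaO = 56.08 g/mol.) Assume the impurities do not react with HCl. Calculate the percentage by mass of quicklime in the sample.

n(HCl) added = 0.1029 × 1.005 = 0.1034 mol
n(NaOH) used in back-titration = 0.02785 × 0.5964 = 0.01661 mol
n(HCl) left over = 0.01661 mol (1:1 ratio)
n(HCl) consumed by analyte = 0.1034 − 0.01661 = 0.08680 mol
From the 1:2 ratio, n(CaO) = 1/2 × 0.08680 = 0.04340 mol
mass of CaO = 0.04340 × 56.08 = 2.434 g
% CaO = 2.434 / 3.361 × 100 = 72.42 %

72.42 %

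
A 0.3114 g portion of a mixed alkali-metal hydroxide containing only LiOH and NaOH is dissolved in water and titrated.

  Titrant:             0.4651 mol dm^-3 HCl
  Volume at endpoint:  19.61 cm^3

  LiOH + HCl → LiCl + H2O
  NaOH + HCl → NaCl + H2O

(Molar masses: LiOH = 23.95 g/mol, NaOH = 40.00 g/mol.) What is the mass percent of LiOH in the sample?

25.60 %

n(HCl) = 0.01961 × 0.4651 = 9.121 × 10^-3 mol
Let x = n(LiOH), y = n(NaOH).
Titrant: 1x + 1y = 9.121 × 10^-3;  mass: 23.95x + 40.00y = 0.3114
Solving, x = 3.329 × 10^-3 mol, y = 5.792 × 10^-3 mol
mass of LiOH = 3.329 × 10^-3 × 23.95 = 0.07972 g
% LiOH = 0.07972 / 0.3114 × 100 = 25.60 %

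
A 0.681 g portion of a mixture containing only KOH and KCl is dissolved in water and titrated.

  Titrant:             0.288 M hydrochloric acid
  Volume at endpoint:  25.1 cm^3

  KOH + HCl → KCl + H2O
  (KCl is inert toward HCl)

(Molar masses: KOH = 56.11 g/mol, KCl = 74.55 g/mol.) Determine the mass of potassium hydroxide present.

n(HCl) = 0.0251 × 0.288 = 7.23 × 10^-3 mol
Let x = n(KOH), y = n(KCl).
Titrant: 1x = 7.23 × 10^-3;  mass: 56.11x + 74.55y = 0.681
Solving, x = 7.23 × 10^-3 mol, y = 3.69 × 10^-3 mol
mass of KOH = 7.23 × 10^-3 × 56.11 = 0.406 g

0.406 g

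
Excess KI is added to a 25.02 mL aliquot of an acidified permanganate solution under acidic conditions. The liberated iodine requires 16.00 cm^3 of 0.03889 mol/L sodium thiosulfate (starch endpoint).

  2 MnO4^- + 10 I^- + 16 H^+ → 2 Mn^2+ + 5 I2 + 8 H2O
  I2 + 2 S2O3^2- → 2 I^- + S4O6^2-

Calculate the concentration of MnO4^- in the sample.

n(S2O3^2-) = 0.01600 × 0.03889 = 6.222 × 10^-4 mol
n(I2) = n(S2O3^2-)/2 = 3.111 × 10^-4 mol
From the 2:5 ratio, n(MnO4^-) in the aliquot = 2/5 × 3.111 × 10^-4 = 1.244 × 10^-4 mol
[MnO4^-] = 1.244 × 10^-4 / 0.02502 = 0.004974 mol/L

0.004974 mol/L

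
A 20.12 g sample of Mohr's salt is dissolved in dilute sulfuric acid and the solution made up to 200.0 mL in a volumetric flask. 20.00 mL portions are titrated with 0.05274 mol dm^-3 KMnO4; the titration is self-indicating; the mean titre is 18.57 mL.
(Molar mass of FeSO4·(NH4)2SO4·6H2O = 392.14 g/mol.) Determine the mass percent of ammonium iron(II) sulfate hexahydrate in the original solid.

95.44 %

MnO4^- + 5 Fe^2+ + 8 H^+ → Mn^2+ + 5 Fe^3+ + 4 H2O
n(KMnO4) per titration = 0.01857 × 0.05274 = 9.794 × 10^-4 mol
From the 5:1 ratio, n(FeSO4·(NH4)2SO4·6H2O) in each aliquot = 5/1 × 9.794 × 10^-4 = 4.897 × 10^-3 mol
n(FeSO4·(NH4)2SO4·6H2O) in the whole flask = 4.897 × 10^-3 × 200.0/20.00 = 0.04897 mol
mass of FeSO4·(NH4)2SO4·6H2O = 0.04897 × 392.14 = 19.20 g
% FeSO4·(NH4)2SO4·6H2O = 19.20 / 20.12 × 100 = 95.44 %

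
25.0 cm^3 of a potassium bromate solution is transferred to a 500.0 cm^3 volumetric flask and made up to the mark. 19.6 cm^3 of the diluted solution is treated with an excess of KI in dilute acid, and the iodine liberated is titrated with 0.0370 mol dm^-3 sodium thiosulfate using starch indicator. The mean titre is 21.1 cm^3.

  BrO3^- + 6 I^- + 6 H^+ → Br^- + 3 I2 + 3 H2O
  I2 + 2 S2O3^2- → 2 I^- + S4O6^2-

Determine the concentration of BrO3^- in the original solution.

0.133 mol/L

n(S2O3^2-) = 0.0211 × 0.0370 = 7.81 × 10^-4 mol
n(I2) = n(S2O3^2-)/2 = 3.90 × 10^-4 mol
From the 1:3 ratio, n(BrO3^-) in the aliquot = 1/3 × 3.90 × 10^-4 = 1.30 × 10^-4 mol
[BrO3^-]_dilute = 1.30 × 10^-4 / 0.0196 = 0.00664 mol/L
[BrO3^-]_original = 0.00664 × 500.0/25.0 = 0.133 mol/L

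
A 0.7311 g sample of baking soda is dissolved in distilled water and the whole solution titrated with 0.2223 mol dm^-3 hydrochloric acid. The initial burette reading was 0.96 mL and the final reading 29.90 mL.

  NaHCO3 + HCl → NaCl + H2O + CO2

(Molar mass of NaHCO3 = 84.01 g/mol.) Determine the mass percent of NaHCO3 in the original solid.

73.93 %

n(HCl) = 0.02894 L × 0.2223 mol/L = 6.433 × 10^-3 mol
n(NaHCO3) = 6.433 × 10^-3 mol (1:1 ratio)
mass of NaHCO3 = 6.433 × 10^-3 × 84.01 g/mol = 0.5405 g
% NaHCO3 = 0.5405 / 0.7311 × 100 = 73.93 %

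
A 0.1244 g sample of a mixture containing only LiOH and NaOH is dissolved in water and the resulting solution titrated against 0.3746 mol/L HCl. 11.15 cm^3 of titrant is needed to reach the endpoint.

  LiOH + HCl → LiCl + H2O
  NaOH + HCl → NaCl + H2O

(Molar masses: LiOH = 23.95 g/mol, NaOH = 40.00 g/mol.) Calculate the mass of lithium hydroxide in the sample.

n(HCl) = 0.01115 × 0.3746 = 4.177 × 10^-3 mol
Let x = n(LiOH), y = n(NaOH).
Titrant: 1x + 1y = 4.177 × 10^-3;  mass: 23.95x + 40.00y = 0.1244
Solving, x = 2.659 × 10^-3 mol, y = 1.518 × 10^-3 mol
mass of LiOH = 2.659 × 10^-3 × 23.95 = 0.06368 g

0.06368 g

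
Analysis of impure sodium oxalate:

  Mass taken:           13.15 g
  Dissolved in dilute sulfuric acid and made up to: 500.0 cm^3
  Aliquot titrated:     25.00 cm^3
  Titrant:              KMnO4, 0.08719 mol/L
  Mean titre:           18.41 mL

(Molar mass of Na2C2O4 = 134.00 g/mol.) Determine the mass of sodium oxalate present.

10.75 g

2 MnO4^- + 5 C2O4^2- + 16 H^+ → 2 Mn^2+ + 10 CO2 + 8 H2O
n(KMnO4) per titration = 0.01841 × 0.08719 = 1.605 × 10^-3 mol
From the 5:2 ratio, n(Na2C2O4) in each aliquot = 5/2 × 1.605 × 10^-3 = 4.013 × 10^-3 mol
n(Na2C2O4) in the whole flask = 4.013 × 10^-3 × 500.0/25.00 = 0.08026 mol
mass of Na2C2O4 = 0.08026 × 134.00 = 10.75 g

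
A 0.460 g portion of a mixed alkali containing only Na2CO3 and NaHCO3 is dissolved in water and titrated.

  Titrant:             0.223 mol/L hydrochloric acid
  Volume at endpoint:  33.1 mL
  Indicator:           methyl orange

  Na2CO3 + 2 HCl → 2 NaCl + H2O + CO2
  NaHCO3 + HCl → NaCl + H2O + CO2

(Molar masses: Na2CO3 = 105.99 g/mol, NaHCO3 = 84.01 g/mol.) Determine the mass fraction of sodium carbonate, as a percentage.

59.5 %

n(HCl) = 0.0331 × 0.223 = 7.38 × 10^-3 mol
Let x = n(Na2CO3), y = n(NaHCO3).
Titrant: 2x + 1y = 7.38 × 10^-3;  mass: 105.99x + 84.01y = 0.460
Solving, x = 2.58 × 10^-3 mol, y = 2.22 × 10^-3 mol
mass of Na2CO3 = 2.58 × 10^-3 × 105.99 = 0.274 g
% Na2CO3 = 0.274 / 0.460 × 100 = 59.5 %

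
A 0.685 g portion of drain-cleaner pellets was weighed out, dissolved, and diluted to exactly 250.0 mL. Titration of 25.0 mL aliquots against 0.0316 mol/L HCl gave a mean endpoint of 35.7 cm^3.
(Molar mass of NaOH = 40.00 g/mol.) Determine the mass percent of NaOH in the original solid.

NaOH + HCl → NaCl + H2O
n(HCl) per titration = 0.0357 × 0.0316 = 1.13 × 10^-3 mol
n(NaOH) in each aliquot = 1.13 × 10^-3 mol (1:1 ratio)
n(NaOH) in the whole flask = 1.13 × 10^-3 × 250.0/25.0 = 0.0113 mol
mass of NaOH = 0.0113 × 40.00 = 0.451 g
% NaOH = 0.451 / 0.685 × 100 = 65.9 %

65.9 %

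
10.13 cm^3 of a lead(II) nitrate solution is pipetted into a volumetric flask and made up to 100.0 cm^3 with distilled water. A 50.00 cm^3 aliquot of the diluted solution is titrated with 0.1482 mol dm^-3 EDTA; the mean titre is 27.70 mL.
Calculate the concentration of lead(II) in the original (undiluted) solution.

Pb^2+ + EDTA^4- → [Pb(EDTA)]^2-
n(EDTA) = 0.02770 × 0.1482 = 4.105 × 10^-3 mol
n(Pb2+) in the aliquot = 4.105 × 10^-3 mol (1:1 ratio)
[Pb2+]_dilute = 4.105 × 10^-3 / 0.05000 = 0.08210 mol/L
Dilution factor = 100.0 / 10.13 = 9.872
[Pb2+]_stock = 0.08210 × 9.872 = 0.8105 mol/L

0.8105 mol/L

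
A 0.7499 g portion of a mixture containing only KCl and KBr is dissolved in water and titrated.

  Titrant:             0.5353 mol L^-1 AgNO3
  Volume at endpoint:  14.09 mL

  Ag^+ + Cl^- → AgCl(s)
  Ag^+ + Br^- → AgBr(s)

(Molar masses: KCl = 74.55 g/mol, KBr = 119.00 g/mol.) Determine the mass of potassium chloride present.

0.2476 g

n(AgNO3) = 0.01409 × 0.5353 = 7.542 × 10^-3 mol
Let x = n(KCl), y = n(KBr).
Titrant: 1x + 1y = 7.542 × 10^-3;  mass: 74.55x + 119.00y = 0.7499
Solving, x = 3.322 × 10^-3 mol, y = 4.221 × 10^-3 mol
mass of KCl = 3.322 × 10^-3 × 74.55 = 0.2476 g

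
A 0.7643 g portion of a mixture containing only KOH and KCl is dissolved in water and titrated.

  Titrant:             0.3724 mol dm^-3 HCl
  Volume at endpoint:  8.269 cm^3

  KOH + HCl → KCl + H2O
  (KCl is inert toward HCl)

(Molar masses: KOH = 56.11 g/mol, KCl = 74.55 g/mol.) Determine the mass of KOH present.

n(HCl) = 0.008269 × 0.3724 = 3.079 × 10^-3 mol
Let x = n(KOH), y = n(KCl).
Titrant: 1x = 3.079 × 10^-3;  mass: 56.11x + 74.55y = 0.7643
Solving, x = 3.079 × 10^-3 mol, y = 7.934 × 10^-3 mol
mass of KOH = 3.079 × 10^-3 × 56.11 = 0.1728 g

0.1728 g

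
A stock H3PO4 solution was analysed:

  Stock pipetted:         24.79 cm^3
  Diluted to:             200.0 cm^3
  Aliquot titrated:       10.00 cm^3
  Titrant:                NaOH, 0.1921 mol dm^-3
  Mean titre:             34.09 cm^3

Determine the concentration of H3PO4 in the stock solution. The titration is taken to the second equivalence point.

H3PO4 + 2 NaOH → Na2HPO4 + 2 H2O
n(NaOH) = 0.03409 × 0.1921 = 6.549 × 10^-3 mol
From the 1:2 ratio, n(H3PO4) in the aliquot = 1/2 × 6.549 × 10^-3 = 3.274 × 10^-3 mol
[H3PO4]_dilute = 3.274 × 10^-3 / 0.01000 = 0.3274 mol/L
Dilution factor = 200.0 / 24.79 = 8.068
[H3PO4]_stock = 0.3274 × 8.068 = 2.642 mol/L

2.642 mol/L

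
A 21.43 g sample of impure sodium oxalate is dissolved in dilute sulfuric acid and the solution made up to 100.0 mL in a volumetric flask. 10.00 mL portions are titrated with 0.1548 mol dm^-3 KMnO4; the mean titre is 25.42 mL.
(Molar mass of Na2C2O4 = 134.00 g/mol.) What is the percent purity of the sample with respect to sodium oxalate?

61.51 %

2 MnO4^- + 5 C2O4^2- + 16 H^+ → 2 Mn^2+ + 10 CO2 + 8 H2O
n(KMnO4) per titration = 0.02542 × 0.1548 = 3.935 × 10^-3 mol
From the 5:2 ratio, n(Na2C2O4) in each aliquot = 5/2 × 3.935 × 10^-3 = 9.838 × 10^-3 mol
n(Na2C2O4) in the whole flask = 9.838 × 10^-3 × 100.0/10.00 = 0.09838 mol
mass of Na2C2O4 = 0.09838 × 134.00 = 13.18 g
% Na2C2O4 = 13.18 / 21.43 × 100 = 61.51 %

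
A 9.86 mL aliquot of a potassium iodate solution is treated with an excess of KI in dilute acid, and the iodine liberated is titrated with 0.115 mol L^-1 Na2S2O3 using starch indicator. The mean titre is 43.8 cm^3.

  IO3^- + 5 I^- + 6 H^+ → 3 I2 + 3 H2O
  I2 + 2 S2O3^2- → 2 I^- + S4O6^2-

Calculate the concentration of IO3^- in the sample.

0.0851 mol/L

n(S2O3^2-) = 0.0438 × 0.115 = 5.04 × 10^-3 mol
n(I2) = n(S2O3^2-)/2 = 2.52 × 10^-3 mol
From the 1:3 ratio, n(IO3^-) in the aliquot = 1/3 × 2.52 × 10^-3 = 8.39 × 10^-4 mol
[IO3^-] = 8.39 × 10^-4 / 0.00986 = 0.0851 mol/L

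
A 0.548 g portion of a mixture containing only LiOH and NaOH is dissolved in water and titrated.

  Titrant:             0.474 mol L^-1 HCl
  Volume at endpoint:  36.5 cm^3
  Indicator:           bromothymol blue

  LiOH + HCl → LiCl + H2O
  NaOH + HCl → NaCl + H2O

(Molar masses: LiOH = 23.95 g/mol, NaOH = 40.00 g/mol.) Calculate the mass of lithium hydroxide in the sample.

0.215 g

n(HCl) = 0.0365 × 0.474 = 0.0173 mol
Let x = n(LiOH), y = n(NaOH).
Titrant: 1x + 1y = 0.0173;  mass: 23.95x + 40.00y = 0.548
Solving, x = 8.97 × 10^-3 mol, y = 8.33 × 10^-3 mol
mass of LiOH = 8.97 × 10^-3 × 23.95 = 0.215 g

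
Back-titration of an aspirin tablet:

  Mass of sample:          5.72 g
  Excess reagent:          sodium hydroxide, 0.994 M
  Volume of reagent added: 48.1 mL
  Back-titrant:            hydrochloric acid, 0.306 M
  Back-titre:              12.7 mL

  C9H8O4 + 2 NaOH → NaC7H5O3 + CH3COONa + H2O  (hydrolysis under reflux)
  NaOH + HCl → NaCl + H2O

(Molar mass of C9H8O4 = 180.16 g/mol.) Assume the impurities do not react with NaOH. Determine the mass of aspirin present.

3.96 g

n(NaOH) added = 0.0481 × 0.994 = 0.0478 mol
n(HCl) used in back-titration = 0.0127 × 0.306 = 3.89 × 10^-3 mol
n(NaOH) left over = 3.89 × 10^-3 mol (1:1 ratio)
n(NaOH) consumed by analyte = 0.0478 − 3.89 × 10^-3 = 0.0439 mol
From the 1:2 ratio, n(C9H8O4) = 1/2 × 0.0439 = 0.0220 mol
mass of C9H8O4 = 0.0220 × 180.16 = 3.96 g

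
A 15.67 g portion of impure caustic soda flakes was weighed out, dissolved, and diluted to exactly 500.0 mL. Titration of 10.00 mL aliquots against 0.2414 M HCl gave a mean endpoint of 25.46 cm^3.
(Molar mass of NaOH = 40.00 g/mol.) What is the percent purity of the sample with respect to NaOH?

NaOH + HCl → NaCl + H2O
n(HCl) per titration = 0.02546 × 0.2414 = 6.146 × 10^-3 mol
n(NaOH) in each aliquot = 6.146 × 10^-3 mol (1:1 ratio)
n(NaOH) in the whole flask = 6.146 × 10^-3 × 500.0/10.00 = 0.3073 mol
mass of NaOH = 0.3073 × 40.00 = 12.29 g
% NaOH = 12.29 / 15.67 × 100 = 78.44 %

78.44 %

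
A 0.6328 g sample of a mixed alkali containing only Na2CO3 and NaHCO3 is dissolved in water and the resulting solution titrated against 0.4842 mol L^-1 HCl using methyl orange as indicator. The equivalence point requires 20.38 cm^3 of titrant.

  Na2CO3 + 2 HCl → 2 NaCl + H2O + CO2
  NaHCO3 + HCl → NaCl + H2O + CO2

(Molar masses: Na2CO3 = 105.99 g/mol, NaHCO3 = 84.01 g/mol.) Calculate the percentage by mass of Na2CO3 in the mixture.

52.98 %

n(HCl) = 0.02038 × 0.4842 = 9.868 × 10^-3 mol
Let x = n(Na2CO3), y = n(NaHCO3).
Titrant: 2x + 1y = 9.868 × 10^-3;  mass: 105.99x + 84.01y = 0.6328
Solving, x = 3.163 × 10^-3 mol, y = 3.542 × 10^-3 mol
mass of Na2CO3 = 3.163 × 10^-3 × 105.99 = 0.3353 g
% Na2CO3 = 0.3353 / 0.6328 × 100 = 52.98 %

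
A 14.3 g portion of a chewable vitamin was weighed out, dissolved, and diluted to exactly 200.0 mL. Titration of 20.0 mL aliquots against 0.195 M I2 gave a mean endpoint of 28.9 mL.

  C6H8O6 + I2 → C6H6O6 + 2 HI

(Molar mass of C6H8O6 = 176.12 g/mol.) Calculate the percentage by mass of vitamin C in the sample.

69.4 %

n(I2) per titration = 0.0289 × 0.195 = 5.64 × 10^-3 mol
n(C6H8O6) in each aliquot = 5.64 × 10^-3 mol (1:1 ratio)
n(C6H8O6) in the whole flask = 5.64 × 10^-3 × 200.0/20.0 = 0.0564 mol
mass of C6H8O6 = 0.0564 × 176.12 = 9.93 g
% C6H8O6 = 9.93 / 14.3 × 100 = 69.4 %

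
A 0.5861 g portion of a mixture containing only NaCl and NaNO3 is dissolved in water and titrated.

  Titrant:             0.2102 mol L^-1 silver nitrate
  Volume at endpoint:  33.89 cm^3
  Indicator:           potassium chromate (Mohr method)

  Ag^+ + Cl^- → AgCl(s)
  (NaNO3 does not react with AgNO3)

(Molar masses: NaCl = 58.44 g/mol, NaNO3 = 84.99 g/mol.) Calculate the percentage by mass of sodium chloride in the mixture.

71.03 %

n(AgNO3) = 0.03389 × 0.2102 = 7.124 × 10^-3 mol
Let x = n(NaCl), y = n(NaNO3).
Titrant: 1x = 7.124 × 10^-3;  mass: 58.44x + 84.99y = 0.5861
Solving, x = 7.124 × 10^-3 mol, y = 1.998 × 10^-3 mol
mass of NaCl = 7.124 × 10^-3 × 58.44 = 0.4163 g
% NaCl = 0.4163 / 0.5861 × 100 = 71.03 %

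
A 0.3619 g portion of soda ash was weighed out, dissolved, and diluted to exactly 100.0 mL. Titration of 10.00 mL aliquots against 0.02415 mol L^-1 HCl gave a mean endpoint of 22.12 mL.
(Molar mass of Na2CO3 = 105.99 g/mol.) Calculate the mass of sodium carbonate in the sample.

0.2831 g

Na2CO3 + 2 HCl → 2 NaCl + H2O + CO2
n(HCl) per titration = 0.02212 × 0.02415 = 5.342 × 10^-4 mol
From the 1:2 ratio, n(Na2CO3) in each aliquot = 1/2 × 5.342 × 10^-4 = 2.671 × 10^-4 mol
n(Na2CO3) in the whole flask = 2.671 × 10^-4 × 100.0/10.00 = 2.671 × 10^-3 mol
mass of Na2CO3 = 2.671 × 10^-3 × 105.99 = 0.2831 g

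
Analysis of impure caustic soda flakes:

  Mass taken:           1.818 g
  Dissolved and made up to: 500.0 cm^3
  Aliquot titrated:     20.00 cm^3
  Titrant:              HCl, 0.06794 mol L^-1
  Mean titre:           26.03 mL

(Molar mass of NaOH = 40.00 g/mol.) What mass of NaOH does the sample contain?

1.768 g

NaOH + HCl → NaCl + H2O
n(HCl) per titration = 0.02603 × 0.06794 = 1.768 × 10^-3 mol
n(NaOH) in each aliquot = 1.768 × 10^-3 mol (1:1 ratio)
n(NaOH) in the whole flask = 1.768 × 10^-3 × 500.0/20.00 = 0.04421 mol
mass of NaOH = 0.04421 × 40.00 = 1.768 g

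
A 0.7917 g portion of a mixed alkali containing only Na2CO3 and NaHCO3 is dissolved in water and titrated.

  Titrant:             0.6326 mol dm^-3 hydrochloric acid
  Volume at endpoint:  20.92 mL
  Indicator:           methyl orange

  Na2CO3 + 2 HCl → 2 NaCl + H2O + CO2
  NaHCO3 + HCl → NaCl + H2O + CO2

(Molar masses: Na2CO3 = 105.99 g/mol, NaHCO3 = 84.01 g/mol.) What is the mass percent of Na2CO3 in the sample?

69.08 %

n(HCl) = 0.02092 × 0.6326 = 0.01323 mol
Let x = n(Na2CO3), y = n(NaHCO3).
Titrant: 2x + 1y = 0.01323;  mass: 105.99x + 84.01y = 0.7917
Solving, x = 5.160 × 10^-3 mol, y = 2.914 × 10^-3 mol
mass of Na2CO3 = 5.160 × 10^-3 × 105.99 = 0.5469 g
% Na2CO3 = 0.5469 / 0.7917 × 100 = 69.08 %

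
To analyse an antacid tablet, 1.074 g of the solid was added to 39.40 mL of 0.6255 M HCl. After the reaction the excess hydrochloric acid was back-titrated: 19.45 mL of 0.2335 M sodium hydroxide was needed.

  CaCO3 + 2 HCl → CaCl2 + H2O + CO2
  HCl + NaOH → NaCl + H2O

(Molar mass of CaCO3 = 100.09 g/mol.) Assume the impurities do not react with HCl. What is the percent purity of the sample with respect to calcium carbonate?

93.67 %

n(HCl) added = 0.03940 × 0.6255 = 0.02464 mol
n(NaOH) used in back-titration = 0.01945 × 0.2335 = 4.542 × 10^-3 mol
n(HCl) left over = 4.542 × 10^-3 mol (1:1 ratio)
n(HCl) consumed by analyte = 0.02464 − 4.542 × 10^-3 = 0.02010 mol
From the 1:2 ratio, n(CaCO3) = 1/2 × 0.02010 = 0.01005 mol
mass of CaCO3 = 0.01005 × 100.09 = 1.006 g
% CaCO3 = 1.006 / 1.074 × 100 = 93.67 %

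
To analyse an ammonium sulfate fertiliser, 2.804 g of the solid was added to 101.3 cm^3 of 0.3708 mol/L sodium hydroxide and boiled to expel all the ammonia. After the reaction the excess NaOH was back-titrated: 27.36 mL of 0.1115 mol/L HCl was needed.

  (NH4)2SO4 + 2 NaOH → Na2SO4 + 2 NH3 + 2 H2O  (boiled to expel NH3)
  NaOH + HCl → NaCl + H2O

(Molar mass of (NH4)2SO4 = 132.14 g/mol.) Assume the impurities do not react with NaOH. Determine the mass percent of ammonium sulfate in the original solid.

n(NaOH) added = 0.1013 × 0.3708 = 0.03756 mol
n(HCl) used in back-titration = 0.02736 × 0.1115 = 3.051 × 10^-3 mol
n(NaOH) left over = 3.051 × 10^-3 mol (1:1 ratio)
n(NaOH) consumed by analyte = 0.03756 − 3.051 × 10^-3 = 0.03451 mol
From the 1:2 ratio, n((NH4)2SO4) = 1/2 × 0.03451 = 0.01726 mol
mass of (NH4)2SO4 = 0.01726 × 132.14 = 2.280 g
% (NH4)2SO4 = 2.280 / 2.804 × 100 = 81.32 %

81.32 %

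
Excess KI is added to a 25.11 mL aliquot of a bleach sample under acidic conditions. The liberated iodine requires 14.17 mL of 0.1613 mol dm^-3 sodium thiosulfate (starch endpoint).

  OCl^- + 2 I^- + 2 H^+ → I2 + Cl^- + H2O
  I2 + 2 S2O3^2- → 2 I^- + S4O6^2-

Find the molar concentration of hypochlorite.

0.04551 mol/L

n(S2O3^2-) = 0.01417 × 0.1613 = 2.286 × 10^-3 mol
n(I2) = n(S2O3^2-)/2 = 1.143 × 10^-3 mol
n(OCl^-) in the aliquot = 1.143 × 10^-3 mol (1:1 ratio)
[OCl^-] = 1.143 × 10^-3 / 0.02511 = 0.04551 mol/L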